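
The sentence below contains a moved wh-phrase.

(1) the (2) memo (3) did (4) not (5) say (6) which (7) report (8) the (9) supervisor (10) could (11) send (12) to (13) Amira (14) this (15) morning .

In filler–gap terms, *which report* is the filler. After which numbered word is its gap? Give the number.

11

Before movement: The supervisor could send which report to Amira this morning.
The filler 'which report' is interpreted as the direct object of 'send'. Wh-movement fronts it, leaving a gap right after 'send':
The memo did not say which report the supervisor could send ___ to Amira this morning.
'send' is word 11.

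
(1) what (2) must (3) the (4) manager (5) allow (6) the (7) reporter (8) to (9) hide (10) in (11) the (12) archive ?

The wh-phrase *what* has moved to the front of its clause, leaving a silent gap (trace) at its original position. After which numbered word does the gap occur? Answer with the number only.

9

Before movement: The manager must allow the reporter to hide what in the archive.
The filler 'what' is interpreted as the direct object of 'hide'. Wh-movement fronts it, leaving a gap right after 'hide':
What must the manager allow the reporter to hide ___ in the archive?
'hide' is word 9.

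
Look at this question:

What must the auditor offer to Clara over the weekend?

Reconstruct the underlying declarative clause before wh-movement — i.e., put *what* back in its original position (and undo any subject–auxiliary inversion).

The auditor must offer what to Clara over the weekend.

'what' is the direct object of 'offer'. Fronting leaves a gap immediately after 'offer':
What must the auditor offer ___ to Clara over the weekend?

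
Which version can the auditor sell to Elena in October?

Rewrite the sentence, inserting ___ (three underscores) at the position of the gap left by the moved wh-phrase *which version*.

Which version can the auditor sell ___ to Elena in October?

Pre-movement form: The auditor can sell which version to Elena in October.
'which version' is the direct object of 'sell'. The gap is right after 'sell'.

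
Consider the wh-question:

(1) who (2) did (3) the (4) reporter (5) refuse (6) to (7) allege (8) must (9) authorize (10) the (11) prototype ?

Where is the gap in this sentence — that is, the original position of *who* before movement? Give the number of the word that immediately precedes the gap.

Before movement: The reporter did refuse to allege who must authorize the prototype.
'who' is the subject of the clause embedded under 'allege'. Wh-movement fronts it, leaving a gap right after 'allege':
Who did the reporter refuse to allege ___ must authorize the prototype?
'allege' is word 7.

7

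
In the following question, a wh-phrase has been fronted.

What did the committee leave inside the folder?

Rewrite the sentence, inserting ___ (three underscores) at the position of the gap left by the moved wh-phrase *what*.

What did the committee leave ___ inside the folder?

Pre-movement form: The committee did leave what inside the folder.
The filler 'what' is interpreted as the direct object of 'leave'. The gap is right after 'leave'.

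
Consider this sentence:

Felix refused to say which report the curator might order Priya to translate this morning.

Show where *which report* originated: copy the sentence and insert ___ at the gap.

Pre-movement form: The curator might order Priya to translate which report this morning.
'which report' functions as the direct object of 'translate'. The gap is right after 'translate'.

Felix refused to say which report the curator might order Priya to translate ___ this morning.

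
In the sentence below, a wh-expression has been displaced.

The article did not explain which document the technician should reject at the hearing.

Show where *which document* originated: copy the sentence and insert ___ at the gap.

The article did not explain which document the technician should reject ___ at the hearing.

Underlying clause: The technician should reject which document at the hearing.
The filler 'which document' is interpreted as the direct object of 'reject'. The gap is right after 'reject'.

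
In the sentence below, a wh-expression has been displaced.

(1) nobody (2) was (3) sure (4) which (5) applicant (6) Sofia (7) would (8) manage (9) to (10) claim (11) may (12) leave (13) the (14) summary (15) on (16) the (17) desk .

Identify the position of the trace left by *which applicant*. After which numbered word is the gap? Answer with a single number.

Pre-movement form: Sofia would manage to claim which applicant may leave the summary on the desk.
The filler 'which applicant' is interpreted as the subject of the clause embedded under 'claim'. Wh-movement fronts it, leaving a gap right after 'claim':
Nobody was sure which applicant Sofia would manage to claim ___ may leave the summary on the desk.
'claim' is word 10.

10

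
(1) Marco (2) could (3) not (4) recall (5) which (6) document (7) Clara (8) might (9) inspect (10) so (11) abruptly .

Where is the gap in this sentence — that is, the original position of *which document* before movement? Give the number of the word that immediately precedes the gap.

9

Before movement: Clara might inspect which document so abruptly.
'which document' functions as the direct object of 'inspect'. It moves to the left edge, and the trace sits right after 'inspect':
Marco could not recall which document Clara might inspect ___ so abruptly.
'inspect' is word 9.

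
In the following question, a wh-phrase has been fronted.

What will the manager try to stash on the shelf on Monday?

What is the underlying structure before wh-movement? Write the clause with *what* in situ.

The manager will try to stash what on the shelf on Monday.

'what' is the direct object of 'stash'. It moves to the left edge, and the trace sits right after 'stash':
What will the manager try to stash ___ on the shelf on Monday?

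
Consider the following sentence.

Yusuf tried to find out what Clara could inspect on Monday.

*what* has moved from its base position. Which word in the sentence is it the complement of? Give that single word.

In situ: Clara could inspect what on Monday.
'what' is the direct object of 'inspect'. Fronting leaves a gap immediately after 'inspect':
Yusuf tried to find out what Clara could inspect ___ on Monday.

inspect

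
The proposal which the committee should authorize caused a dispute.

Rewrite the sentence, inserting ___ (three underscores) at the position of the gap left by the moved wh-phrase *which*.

The filler 'which' is interpreted as the direct object of 'authorize'. The gap is right after 'authorize'.

The proposal which the committee should authorize ___ caused a dispute.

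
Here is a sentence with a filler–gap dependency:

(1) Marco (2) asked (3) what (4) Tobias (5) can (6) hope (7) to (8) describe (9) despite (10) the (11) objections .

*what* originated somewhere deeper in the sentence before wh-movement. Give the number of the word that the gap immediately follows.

8

In situ: Tobias can hope to describe what despite the objections.
The filler 'what' is interpreted as the direct object of 'describe'. Wh-movement fronts it, leaving a gap right after 'describe':
Marco asked what Tobias can hope to describe ___ despite the objections.
'describe' is word 8.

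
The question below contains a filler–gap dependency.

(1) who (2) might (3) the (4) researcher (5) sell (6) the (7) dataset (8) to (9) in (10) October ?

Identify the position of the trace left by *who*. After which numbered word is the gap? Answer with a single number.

8

Pre-movement form: The researcher might sell the dataset to who in October.
'who' is the object of the preposition 'to' (recipient of 'sell'). It moves to the left edge, and the trace sits right after 'to':
Who might the researcher sell the dataset to ___ in October?
'to' is word 8.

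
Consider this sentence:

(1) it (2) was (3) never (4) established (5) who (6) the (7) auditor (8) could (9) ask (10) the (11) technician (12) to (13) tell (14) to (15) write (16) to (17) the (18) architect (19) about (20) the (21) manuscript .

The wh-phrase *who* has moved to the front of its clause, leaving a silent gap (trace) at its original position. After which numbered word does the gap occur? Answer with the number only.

In situ: The auditor could ask the technician to tell who to write to the architect about the manuscript.
'who' functions as the direct object of 'tell'. It moves to the left edge, and the trace sits right after 'tell':
It was never established who the auditor could ask the technician to tell ___ to write to the architect about the manuscript.
'tell' is word 13.

13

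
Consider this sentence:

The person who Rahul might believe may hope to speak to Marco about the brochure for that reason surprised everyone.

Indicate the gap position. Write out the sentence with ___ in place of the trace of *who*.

'who' functions as the subject of the clause embedded under 'believe'. The gap is right after 'believe'.

The person who Rahul might believe ___ may hope to speak to Marco about the brochure for that reason surprised everyone.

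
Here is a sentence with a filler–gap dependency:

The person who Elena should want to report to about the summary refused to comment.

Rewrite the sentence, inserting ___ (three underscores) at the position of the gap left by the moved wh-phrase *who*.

'who' functions as the object of the preposition 'to'. The gap is right after 'to'.

The person who Elena should want to report to ___ about the summary refused to comment.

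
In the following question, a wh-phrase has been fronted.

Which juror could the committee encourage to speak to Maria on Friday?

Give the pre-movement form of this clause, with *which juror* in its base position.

'which juror' is the direct object of 'encourage'. Fronting leaves a gap immediately after 'encourage':
Which juror could the committee encourage ___ to speak to Maria on Friday?

The committee could encourage which juror to speak to Maria on Friday.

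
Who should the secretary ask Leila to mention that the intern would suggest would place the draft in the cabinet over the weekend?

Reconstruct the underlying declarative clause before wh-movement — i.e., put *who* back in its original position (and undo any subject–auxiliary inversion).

The secretary should ask Leila to mention that the intern would suggest who would place the draft in the cabinet over the weekend.

The filler 'who' is interpreted as the subject of the clause embedded under 'suggest'. Wh-movement fronts it, leaving a gap right after 'suggest':
Who should the secretary ask Leila to mention that the intern would suggest ___ would place the draft in the cabinet over the weekend?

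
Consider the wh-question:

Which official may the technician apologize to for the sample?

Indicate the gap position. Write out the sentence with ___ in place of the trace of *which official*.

Which official may the technician apologize to ___ for the sample?

Pre-movement form: The technician may apologize to which official for the sample.
'which official' functions as the object of the preposition 'to'. The gap is right after 'to'.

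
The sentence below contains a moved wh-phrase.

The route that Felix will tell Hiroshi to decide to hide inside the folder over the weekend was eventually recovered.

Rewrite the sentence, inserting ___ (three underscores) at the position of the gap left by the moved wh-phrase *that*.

The route that Felix will tell Hiroshi to decide to hide ___ inside the folder over the weekend was eventually recovered.

'that' is the direct object of 'hide'. The gap is right after 'hide'.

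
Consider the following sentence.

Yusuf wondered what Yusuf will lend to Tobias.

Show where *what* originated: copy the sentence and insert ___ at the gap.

Yusuf wondered what Yusuf will lend ___ to Tobias.

In situ: Yusuf will lend what to Tobias.
The filler 'what' is interpreted as the direct object of 'lend'. The gap is right after 'lend'.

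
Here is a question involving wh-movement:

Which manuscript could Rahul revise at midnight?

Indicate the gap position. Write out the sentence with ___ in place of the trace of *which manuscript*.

Which manuscript could Rahul revise ___ at midnight?

Before movement: Rahul could revise which manuscript at midnight.
'which manuscript' is the direct object of 'revise'. The gap is right after 'revise'.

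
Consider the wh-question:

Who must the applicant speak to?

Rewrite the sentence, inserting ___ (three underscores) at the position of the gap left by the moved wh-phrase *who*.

Before movement: The applicant must speak to who.
'who' functions as the object of the preposition 'to'. The gap is right after 'to'.

Who must the applicant speak to ___?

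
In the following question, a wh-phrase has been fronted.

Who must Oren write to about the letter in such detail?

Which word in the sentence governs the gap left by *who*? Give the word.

Before movement: Oren must write to who about the letter in such detail.
The filler 'who' is interpreted as the object of the preposition 'to'. Fronting leaves a gap immediately after 'to':
Who must Oren write to ___ about the letter in such detail?

to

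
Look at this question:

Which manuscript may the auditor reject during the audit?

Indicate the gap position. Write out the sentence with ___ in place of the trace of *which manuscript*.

Pre-movement form: The auditor may reject which manuscript during the audit.
The filler 'which manuscript' is interpreted as the direct object of 'reject'. The gap is right after 'reject'.

Which manuscript may the auditor reject ___ during the audit?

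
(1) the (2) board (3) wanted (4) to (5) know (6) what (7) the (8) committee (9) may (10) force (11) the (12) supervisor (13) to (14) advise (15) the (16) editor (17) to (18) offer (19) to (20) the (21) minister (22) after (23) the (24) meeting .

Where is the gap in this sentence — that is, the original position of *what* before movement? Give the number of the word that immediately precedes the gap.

18

Pre-movement form: The committee may force the supervisor to advise the editor to offer what to the minister after the meeting.
'what' functions as the direct object of 'offer'. It moves to the left edge, and the trace sits right after 'offer':
The board wanted to know what the committee may force the supervisor to advise the editor to offer ___ to the minister after the meeting.
'offer' is word 18.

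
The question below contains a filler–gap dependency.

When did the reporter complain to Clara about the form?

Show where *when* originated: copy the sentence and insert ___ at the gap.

When did the reporter complain to Clara about the form ___?

Underlying clause: The reporter did complain to Clara about the form when.
'when' functions as the temporal adjunct. The gap is right after 'form'.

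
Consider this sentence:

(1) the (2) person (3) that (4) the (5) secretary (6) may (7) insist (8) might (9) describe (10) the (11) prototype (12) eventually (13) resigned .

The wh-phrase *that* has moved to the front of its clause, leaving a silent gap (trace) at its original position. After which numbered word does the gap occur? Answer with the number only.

7

'that' is the subject of the clause embedded under 'insist'. Fronting leaves a gap immediately after 'insist':
The person that the secretary may insist ___ might describe the prototype eventually resigned.
'insist' is word 7.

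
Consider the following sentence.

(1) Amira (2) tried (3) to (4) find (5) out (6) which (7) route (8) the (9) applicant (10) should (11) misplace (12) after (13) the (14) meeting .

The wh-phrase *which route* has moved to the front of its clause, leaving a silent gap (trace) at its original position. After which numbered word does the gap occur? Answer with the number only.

11

Underlying clause: The applicant should misplace which route after the meeting.
'which route' is the direct object of 'misplace'. It moves to the left edge, and the trace sits right after 'misplace':
Amira tried to find out which route the applicant should misplace ___ after the meeting.
'misplace' is word 11.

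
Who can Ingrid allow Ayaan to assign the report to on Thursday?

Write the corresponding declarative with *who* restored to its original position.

'who' is the object of the preposition 'to' (recipient of 'assign'). It moves to the left edge, and the trace sits right after 'to':
Who can Ingrid allow Ayaan to assign the report to ___ on Thursday?

Ingrid can allow Ayaan to assign the report to who on Thursday.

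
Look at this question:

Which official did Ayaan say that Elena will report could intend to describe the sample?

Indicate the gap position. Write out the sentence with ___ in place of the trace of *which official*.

In situ: Ayaan did say that Elena will report which official could intend to describe the sample.
The filler 'which official' is interpreted as the subject of the clause embedded under 'report'. The gap is right after 'report'.

Which official did Ayaan say that Elena will report ___ could intend to describe the sample?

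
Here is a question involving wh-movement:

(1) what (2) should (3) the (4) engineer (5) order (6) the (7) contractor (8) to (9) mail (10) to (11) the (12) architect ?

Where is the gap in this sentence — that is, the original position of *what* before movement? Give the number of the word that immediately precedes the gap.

Pre-movement form: The engineer should order the contractor to mail what to the architect.
'what' is the direct object of 'mail'. Wh-movement fronts it, leaving a gap right after 'mail':
What should the engineer order the contractor to mail ___ to the architect?
'mail' is word 9.

9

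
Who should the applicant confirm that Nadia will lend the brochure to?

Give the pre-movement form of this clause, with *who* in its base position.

The applicant should confirm that Nadia will lend the brochure to who.

'who' is the object of the preposition 'to' (recipient of 'lend'). Wh-movement fronts it, leaving a gap right after 'to':
Who should the applicant confirm that Nadia will lend the brochure to ___?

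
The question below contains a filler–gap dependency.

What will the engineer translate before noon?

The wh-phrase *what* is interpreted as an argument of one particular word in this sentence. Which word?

translate

Pre-movement form: The engineer will translate what before noon.
'what' is the direct object of 'translate'. Fronting leaves a gap immediately after 'translate':
What will the engineer translate ___ before noon?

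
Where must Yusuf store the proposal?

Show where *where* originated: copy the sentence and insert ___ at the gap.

Where must Yusuf store the proposal ___?

In situ: Yusuf must store the proposal where.
The filler 'where' is interpreted as the locative complement of 'store'. The gap is right after 'proposal'.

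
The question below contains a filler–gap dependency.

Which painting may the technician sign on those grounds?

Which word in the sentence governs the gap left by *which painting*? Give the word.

Before movement: The technician may sign which painting on those grounds.
'which painting' is the direct object of 'sign'. Wh-movement fronts it, leaving a gap right after 'sign':
Which painting may the technician sign ___ on those grounds?

sign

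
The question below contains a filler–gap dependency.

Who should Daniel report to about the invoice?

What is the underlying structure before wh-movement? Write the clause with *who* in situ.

Daniel should report to who about the invoice.

'who' is the object of the preposition 'to'. It moves to the left edge, and the trace sits right after 'to':
Who should Daniel report to ___ about the invoice?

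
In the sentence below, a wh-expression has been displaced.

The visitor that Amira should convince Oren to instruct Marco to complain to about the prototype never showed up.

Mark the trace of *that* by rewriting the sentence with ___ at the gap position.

The filler 'that' is interpreted as the object of the preposition 'to'. The gap is right after 'to'.

The visitor that Amira should convince Oren to instruct Marco to complain to ___ about the prototype never showed up.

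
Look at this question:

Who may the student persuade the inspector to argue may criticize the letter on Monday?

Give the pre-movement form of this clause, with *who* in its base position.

The student may persuade the inspector to argue who may criticize the letter on Monday.

The filler 'who' is interpreted as the subject of the clause embedded under 'argue'. Fronting leaves a gap immediately after 'argue':
Who may the student persuade the inspector to argue ___ may criticize the letter on Monday?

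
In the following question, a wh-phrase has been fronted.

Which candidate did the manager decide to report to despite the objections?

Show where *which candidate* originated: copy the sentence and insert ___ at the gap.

Underlying clause: The manager did decide to report to which candidate despite the objections.
The filler 'which candidate' is interpreted as the object of the preposition 'to'. The gap is right after 'to'.

Which candidate did the manager decide to report to ___ despite the objections?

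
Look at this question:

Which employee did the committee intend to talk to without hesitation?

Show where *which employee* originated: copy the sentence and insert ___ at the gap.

Which employee did the committee intend to talk to ___ without hesitation?

In situ: The committee did intend to talk to which employee without hesitation.
'which employee' functions as the object of the preposition 'to'. The gap is right after 'to'.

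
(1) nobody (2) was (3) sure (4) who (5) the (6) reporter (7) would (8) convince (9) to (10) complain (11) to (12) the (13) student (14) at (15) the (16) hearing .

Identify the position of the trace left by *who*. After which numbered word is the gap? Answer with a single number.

8

In situ: The reporter would convince who to complain to the student at the hearing.
'who' is the direct object of 'convince'. It moves to the left edge, and the trace sits right after 'convince':
Nobody was sure who the reporter would convince ___ to complain to the student at the hearing.
'convince' is word 8.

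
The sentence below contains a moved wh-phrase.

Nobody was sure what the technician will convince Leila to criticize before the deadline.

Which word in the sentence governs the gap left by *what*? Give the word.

In situ: The technician will convince Leila to criticize what before the deadline.
The filler 'what' is interpreted as the direct object of 'criticize'. It moves to the left edge, and the trace sits right after 'criticize':
Nobody was sure what the technician will convince Leila to criticize ___ before the deadline.

criticize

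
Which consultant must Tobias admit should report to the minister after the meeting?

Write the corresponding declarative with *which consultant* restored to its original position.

Tobias must admit which consultant should report to the minister after the meeting.

'which consultant' is the subject of the clause embedded under 'admit'. Wh-movement fronts it, leaving a gap right after 'admit':
Which consultant must Tobias admit ___ should report to the minister after the meeting?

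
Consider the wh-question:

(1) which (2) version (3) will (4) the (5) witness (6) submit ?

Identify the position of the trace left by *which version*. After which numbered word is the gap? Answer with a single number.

6

In situ: The witness will submit which version.
'which version' functions as the direct object of 'submit'. Fronting leaves a gap immediately after 'submit':
Which version will the witness submit ___?
'submit' is word 6.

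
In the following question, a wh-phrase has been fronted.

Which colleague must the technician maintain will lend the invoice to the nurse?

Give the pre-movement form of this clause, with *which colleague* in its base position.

The technician must maintain which colleague will lend the invoice to the nurse.

'which colleague' functions as the subject of the clause embedded under 'maintain'. Wh-movement fronts it, leaving a gap right after 'maintain':
Which colleague must the technician maintain ___ will lend the invoice to the nurse?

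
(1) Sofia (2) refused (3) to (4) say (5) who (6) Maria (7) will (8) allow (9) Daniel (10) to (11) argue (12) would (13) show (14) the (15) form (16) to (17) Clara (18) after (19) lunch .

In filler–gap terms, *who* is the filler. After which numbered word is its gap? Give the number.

11

In situ: Maria will allow Daniel to argue who would show the form to Clara after lunch.
The filler 'who' is interpreted as the subject of the clause embedded under 'argue'. It moves to the left edge, and the trace sits right after 'argue':
Sofia refused to say who Maria will allow Daniel to argue ___ would show the form to Clara after lunch.
'argue' is word 11.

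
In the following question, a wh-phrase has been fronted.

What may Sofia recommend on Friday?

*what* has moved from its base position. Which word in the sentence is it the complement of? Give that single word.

recommend

Underlying clause: Sofia may recommend what on Friday.
'what' is the direct object of 'recommend'. It moves to the left edge, and the trace sits right after 'recommend':
What may Sofia recommend ___ on Friday?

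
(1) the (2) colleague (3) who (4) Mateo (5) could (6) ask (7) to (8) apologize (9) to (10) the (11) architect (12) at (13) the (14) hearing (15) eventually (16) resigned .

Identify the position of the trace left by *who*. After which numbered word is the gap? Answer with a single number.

6

'who' is the direct object of 'ask'. Wh-movement fronts it, leaving a gap right after 'ask':
The colleague who Mateo could ask ___ to apologize to the architect at the hearing eventually resigned.
'ask' is word 6.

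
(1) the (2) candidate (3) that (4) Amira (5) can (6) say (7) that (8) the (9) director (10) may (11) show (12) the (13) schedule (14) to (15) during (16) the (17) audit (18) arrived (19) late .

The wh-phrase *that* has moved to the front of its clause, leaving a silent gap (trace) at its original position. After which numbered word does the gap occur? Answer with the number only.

14

'that' is the object of the preposition 'to' (recipient of 'show'). Wh-movement fronts it, leaving a gap right after 'to':
The candidate that Amira can say that the director may show the schedule to ___ during the audit arrived late.
'to' is word 14.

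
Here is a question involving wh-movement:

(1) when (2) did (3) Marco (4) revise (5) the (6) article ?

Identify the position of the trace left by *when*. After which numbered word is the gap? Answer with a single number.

6

Underlying clause: Marco did revise the article when.
'when' functions as the temporal adjunct. It moves to the left edge, and the trace sits right after 'article':
When did Marco revise the article ___?
'article' is word 6.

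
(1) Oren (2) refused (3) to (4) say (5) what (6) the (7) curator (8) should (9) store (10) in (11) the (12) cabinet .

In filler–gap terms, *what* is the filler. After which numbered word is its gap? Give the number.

9

Underlying clause: The curator should store what in the cabinet.
'what' is the direct object of 'store'. Wh-movement fronts it, leaving a gap right after 'store':
Oren refused to say what the curator should store ___ in the cabinet.
'store' is word 9.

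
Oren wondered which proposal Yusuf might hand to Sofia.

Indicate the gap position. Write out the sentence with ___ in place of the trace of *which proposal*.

Pre-movement form: Yusuf might hand which proposal to Sofia.
The filler 'which proposal' is interpreted as the direct object of 'hand'. The gap is right after 'hand'.

Oren wondered which proposal Yusuf might hand ___ to Sofia.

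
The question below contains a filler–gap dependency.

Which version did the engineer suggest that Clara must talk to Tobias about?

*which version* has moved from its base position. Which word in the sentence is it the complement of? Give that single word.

Pre-movement form: The engineer did suggest that Clara must talk to Tobias about which version.
'which version' functions as the object of the preposition 'about'. Fronting leaves a gap immediately after 'about':
Which version did the engineer suggest that Clara must talk to Tobias about ___?

about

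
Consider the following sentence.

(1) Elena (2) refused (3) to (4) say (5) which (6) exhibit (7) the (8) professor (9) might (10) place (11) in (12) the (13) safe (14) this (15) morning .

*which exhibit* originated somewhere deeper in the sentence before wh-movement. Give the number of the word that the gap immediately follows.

10

Underlying clause: The professor might place which exhibit in the safe this morning.
'which exhibit' functions as the direct object of 'place'. Wh-movement fronts it, leaving a gap right after 'place':
Elena refused to say which exhibit the professor might place ___ in the safe this morning.
'place' is word 10.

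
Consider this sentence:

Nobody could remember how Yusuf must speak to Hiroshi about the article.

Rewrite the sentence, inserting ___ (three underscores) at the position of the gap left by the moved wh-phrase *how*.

Nobody could remember how Yusuf must speak to Hiroshi about the article ___.

Before movement: Yusuf must speak to Hiroshi about the article how.
'how' is the manner adjunct. The gap is right after 'article'.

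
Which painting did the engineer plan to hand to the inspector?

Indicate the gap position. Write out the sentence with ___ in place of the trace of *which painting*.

Which painting did the engineer plan to hand ___ to the inspector?

In situ: The engineer did plan to hand which painting to the inspector.
The filler 'which painting' is interpreted as the direct object of 'hand'. The gap is right after 'hand'.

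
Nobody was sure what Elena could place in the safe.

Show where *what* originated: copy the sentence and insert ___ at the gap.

Nobody was sure what Elena could place ___ in the safe.

In situ: Elena could place what in the safe.
'what' functions as the direct object of 'place'. The gap is right after 'place'.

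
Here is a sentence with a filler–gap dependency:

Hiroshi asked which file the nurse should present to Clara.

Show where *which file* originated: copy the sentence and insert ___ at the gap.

Hiroshi asked which file the nurse should present ___ to Clara.

In situ: The nurse should present which file to Clara.
'which file' functions as the direct object of 'present'. The gap is right after 'present'.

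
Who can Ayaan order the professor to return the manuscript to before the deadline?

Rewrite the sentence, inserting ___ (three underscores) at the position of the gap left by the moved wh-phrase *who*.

Who can Ayaan order the professor to return the manuscript to ___ before the deadline?

Underlying clause: Ayaan can order the professor to return the manuscript to who before the deadline.
'who' functions as the object of the preposition 'to' (recipient of 'return'). The gap is right after 'to'.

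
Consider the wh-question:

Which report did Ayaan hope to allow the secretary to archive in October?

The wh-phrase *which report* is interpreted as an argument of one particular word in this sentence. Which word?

archive

Before movement: Ayaan did hope to allow the secretary to archive which report in October.
'which report' is the direct object of 'archive'. Fronting leaves a gap immediately after 'archive':
Which report did Ayaan hope to allow the secretary to archive ___ in October?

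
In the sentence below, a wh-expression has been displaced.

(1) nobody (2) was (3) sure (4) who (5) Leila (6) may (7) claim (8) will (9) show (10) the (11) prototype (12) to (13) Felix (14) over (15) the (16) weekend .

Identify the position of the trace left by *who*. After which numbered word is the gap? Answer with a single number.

7

Underlying clause: Leila may claim who will show the prototype to Felix over the weekend.
The filler 'who' is interpreted as the subject of the clause embedded under 'claim'. Wh-movement fronts it, leaving a gap right after 'claim':
Nobody was sure who Leila may claim ___ will show the prototype to Felix over the weekend.
'claim' is word 7.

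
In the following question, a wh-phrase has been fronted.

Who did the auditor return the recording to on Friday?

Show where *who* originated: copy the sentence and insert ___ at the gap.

Underlying clause: The auditor did return the recording to who on Friday.
'who' functions as the object of the preposition 'to' (recipient of 'return'). The gap is right after 'to'.

Who did the auditor return the recording to ___ on Friday?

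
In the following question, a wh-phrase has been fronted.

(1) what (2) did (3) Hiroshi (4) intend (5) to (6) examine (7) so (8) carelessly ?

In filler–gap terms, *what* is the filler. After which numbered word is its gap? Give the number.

Before movement: Hiroshi did intend to examine what so carelessly.
'what' is the direct object of 'examine'. Wh-movement fronts it, leaving a gap right after 'examine':
What did Hiroshi intend to examine ___ so carelessly?
'examine' is word 6.

6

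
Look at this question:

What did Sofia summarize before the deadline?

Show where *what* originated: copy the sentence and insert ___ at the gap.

Pre-movement form: Sofia did summarize what before the deadline.
'what' is the direct object of 'summarize'. The gap is right after 'summarize'.

What did Sofia summarize ___ before the deadline?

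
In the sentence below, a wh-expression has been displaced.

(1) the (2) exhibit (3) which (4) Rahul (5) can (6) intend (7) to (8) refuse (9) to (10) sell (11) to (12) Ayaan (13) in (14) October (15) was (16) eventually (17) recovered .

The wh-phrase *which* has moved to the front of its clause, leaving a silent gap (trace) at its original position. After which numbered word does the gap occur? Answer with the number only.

'which' is the direct object of 'sell'. It moves to the left edge, and the trace sits right after 'sell':
The exhibit which Rahul can intend to refuse to sell ___ to Ayaan in October was eventually recovered.
'sell' is word 10.

10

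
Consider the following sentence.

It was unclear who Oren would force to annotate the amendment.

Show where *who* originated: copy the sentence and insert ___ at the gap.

In situ: Oren would force who to annotate the amendment.
'who' functions as the direct object of 'force'. The gap is right after 'force'.

It was unclear who Oren would force ___ to annotate the amendment.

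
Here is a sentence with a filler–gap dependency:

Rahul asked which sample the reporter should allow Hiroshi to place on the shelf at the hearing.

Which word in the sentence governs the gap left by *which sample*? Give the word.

place

Before movement: The reporter should allow Hiroshi to place which sample on the shelf at the hearing.
'which sample' functions as the direct object of 'place'. Fronting leaves a gap immediately after 'place':
Rahul asked which sample the reporter should allow Hiroshi to place ___ on the shelf at the hearing.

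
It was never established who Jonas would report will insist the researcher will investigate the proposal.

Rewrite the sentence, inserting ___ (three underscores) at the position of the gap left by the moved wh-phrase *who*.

Pre-movement form: Jonas would report who will insist the researcher will investigate the proposal.
The filler 'who' is interpreted as the subject of the clause embedded under 'report'. The gap is right after 'report'.

It was never established who Jonas would report ___ will insist the researcher will investigate the proposal.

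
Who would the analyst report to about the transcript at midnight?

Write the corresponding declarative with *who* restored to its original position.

The analyst would report to who about the transcript at midnight.

'who' is the object of the preposition 'to'. It moves to the left edge, and the trace sits right after 'to':
Who would the analyst report to ___ about the transcript at midnight?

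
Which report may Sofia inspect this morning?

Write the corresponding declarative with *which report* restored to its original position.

'which report' is the direct object of 'inspect'. Fronting leaves a gap immediately after 'inspect':
Which report may Sofia inspect ___ this morning?

Sofia may inspect which report this morning.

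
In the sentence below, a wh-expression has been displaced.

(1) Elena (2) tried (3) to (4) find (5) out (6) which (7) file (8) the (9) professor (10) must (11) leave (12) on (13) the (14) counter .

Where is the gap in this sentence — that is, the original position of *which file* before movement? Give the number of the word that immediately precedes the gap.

11

In situ: The professor must leave which file on the counter.
'which file' functions as the direct object of 'leave'. Wh-movement fronts it, leaving a gap right after 'leave':
Elena tried to find out which file the professor must leave ___ on the counter.
'leave' is word 11.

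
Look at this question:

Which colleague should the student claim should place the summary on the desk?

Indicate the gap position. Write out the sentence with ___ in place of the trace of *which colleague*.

Which colleague should the student claim ___ should place the summary on the desk?

Before movement: The student should claim which colleague should place the summary on the desk.
'which colleague' is the subject of the clause embedded under 'claim'. The gap is right after 'claim'.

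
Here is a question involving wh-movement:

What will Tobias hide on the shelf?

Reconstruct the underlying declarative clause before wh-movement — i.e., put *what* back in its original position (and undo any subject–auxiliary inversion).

'what' is the direct object of 'hide'. Fronting leaves a gap immediately after 'hide':
What will Tobias hide ___ on the shelf?

Tobias will hide what on the shelf.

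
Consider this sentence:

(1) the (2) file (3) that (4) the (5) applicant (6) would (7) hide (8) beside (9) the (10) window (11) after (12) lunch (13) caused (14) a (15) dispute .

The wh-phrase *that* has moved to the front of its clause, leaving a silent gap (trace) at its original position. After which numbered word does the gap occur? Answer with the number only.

'that' is the direct object of 'hide'. Fronting leaves a gap immediately after 'hide':
The file that the applicant would hide ___ beside the window after lunch caused a dispute.
'hide' is word 7.

7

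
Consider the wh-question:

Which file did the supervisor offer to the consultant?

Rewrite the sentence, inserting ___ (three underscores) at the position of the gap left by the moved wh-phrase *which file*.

Which file did the supervisor offer ___ to the consultant?

In situ: The supervisor did offer which file to the consultant.
The filler 'which file' is interpreted as the direct object of 'offer'. The gap is right after 'offer'.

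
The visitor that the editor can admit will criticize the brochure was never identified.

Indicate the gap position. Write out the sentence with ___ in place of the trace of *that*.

'that' functions as the subject of the clause embedded under 'admit'. The gap is right after 'admit'.

The visitor that the editor can admit ___ will criticize the brochure was never identified.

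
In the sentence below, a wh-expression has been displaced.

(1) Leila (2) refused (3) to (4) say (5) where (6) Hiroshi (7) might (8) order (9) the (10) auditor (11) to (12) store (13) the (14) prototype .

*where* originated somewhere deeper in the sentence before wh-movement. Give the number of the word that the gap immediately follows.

Pre-movement form: Hiroshi might order the auditor to store the prototype where.
'where' is the locative complement of 'store'. Wh-movement fronts it, leaving a gap right after 'prototype':
Leila refused to say where Hiroshi might order the auditor to store the prototype ___.
'prototype' is word 14.

14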